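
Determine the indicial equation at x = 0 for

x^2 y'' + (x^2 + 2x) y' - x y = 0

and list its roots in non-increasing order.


Divide by x^2 to reach normal form y'' + P_1(x) y' + P_2(x) y = 0 with P_1(x) = 1 + 2/x and P_2(x) = -1/x.
x = 0 is a singular point because the y'-coefficient 1 + 2/x has a pole at x = 0 and the y-coefficient -1/x has a pole at x = 0.
It is a regular singular point because x P_1(x) = p(x) = x + 2 and x^2 P_2(x) = q(x) = -x are polynomials, hence analytic at x = 0.
p(0) = 2,  q(0) = 0.
Indicial equation: r(r-1) + p(0) r + q(0) = 0, i.e. r^2 + (p(0) - 1) r + q(0) = 0, i.e. r^2 + 1 r = 0.
Discriminant: (1)^2 - 4(0) = 1, so r = (-1 ± 1)/2.
Solving: r_1 = 0, r_2 = -1.

indicial: r^2 + 1 r = 0; roots r_1 = 0, r_2 = -1


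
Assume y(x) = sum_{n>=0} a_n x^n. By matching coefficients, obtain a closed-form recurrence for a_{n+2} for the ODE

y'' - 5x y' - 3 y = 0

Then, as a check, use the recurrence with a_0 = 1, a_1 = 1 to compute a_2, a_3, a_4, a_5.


Substitute y = sum_n a_n x^n.
y''(x) has coefficient (n+2)(n+1) a_{n+2} at x^n;
-5 x y'(x) has coefficient -5 n a_n at x^n (shift);
-3 y(x) has coefficient -3 a_n at x^n.
Matching x^n: (n+2)(n+1) a_{n+2} + (-5n - 3) a_n = 0.
Thus a_{n+2} = (5n + 3) / ((n+1)(n+2)) * a_n.

Check with a_0 = 1, a_1 = 1 (apply the recurrence for n = 0, 1, 2, 3): a_0 = 1, a_1 = 1, a_2 = 3/2, a_3 = 4/3, a_4 = 13/8, a_5 = 6/5.

a_(n+2) = (5n + 3) / ((n+1)(n+2)) * a_n; check: a_0 = 1, a_1 = 1, a_2 = 3/2, a_3 = 4/3, a_4 = 13/8, a_5 = 6/5


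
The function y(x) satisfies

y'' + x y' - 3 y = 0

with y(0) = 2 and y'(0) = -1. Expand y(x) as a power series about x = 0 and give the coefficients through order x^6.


Ansatz: y(x) = sum_{n>=0} a_n x^n, so y'(x) = sum_{n>=1} n a_n x^(n-1) and y''(x) = sum_{n>=2} n(n-1) a_n x^(n-2).
Substitute into P(x) y'' + Q(x) y' + R(x) y = 0 with P(x) = 1, Q(x) = x, R(x) = -3, and match powers of x.
Initial conditions: a_0 = 2, a_1 = -1.
Setting the coefficient of each power of x to zero and solving order by order (substituting the coefficients already found):
  x^0: 2 a_2 - 3 a_0 = 0  ->  2 a_2 = 3 a_0 = 6  ->  a_2 = 3
  x^1: 6 a_3 - 2 a_1 = 0  ->  6 a_3 = 2 a_1 = -2  ->  a_3 = -1/3
  x^2: 12 a_4 - a_2 = 0  ->  12 a_4 = a_2 = 3  ->  a_4 = 1/4
  x^3: 20 a_5 = 0  ->  a_5 = 0
  x^4: 30 a_6 + a_4 = 0  ->  30 a_6 = -a_4 = -1/4  ->  a_6 = -1/120
Truncated series: y(x) = 2 - x + 3 x^2 - (1/3) x^3 + (1/4) x^4 - (1/120) x^6 + O(x^7).

a_0 = 2; a_1 = -1; a_2 = 3; a_3 = -1/3; a_4 = 1/4; a_5 = 0; a_6 = -1/120


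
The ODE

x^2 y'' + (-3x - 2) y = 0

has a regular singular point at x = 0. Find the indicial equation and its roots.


Divide by x^2 to reach normal form y'' + P_1(x) y' + P_2(x) y = 0 with P_1(x) = 0 and P_2(x) = -3/x - 2/x^2.
x = 0 is a singular point because the y-coefficient -3/x - 2/x^2 has a pole at x = 0.
It is a regular singular point because x P_1(x) = p(x) = 0 and x^2 P_2(x) = q(x) = -3x - 2 are polynomials, hence analytic at x = 0.
p(0) = 0,  q(0) = -2.
Indicial equation: r(r-1) + p(0) r + q(0) = 0, i.e. r^2 + (p(0) - 1) r + q(0) = 0, i.e. r^2 - 1 r - 2 = 0.
Discriminant: (-1)^2 - 4(-2) = 9, so r = (1 ± 3)/2.
Solving: r_1 = 2, r_2 = -1.

indicial: r^2 - 1 r - 2 = 0; roots r_1 = 2, r_2 = -1


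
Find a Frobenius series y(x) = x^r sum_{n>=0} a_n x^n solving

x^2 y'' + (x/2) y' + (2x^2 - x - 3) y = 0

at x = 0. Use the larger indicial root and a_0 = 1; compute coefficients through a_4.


Write in Frobenius form y'' + (p(x)/x) y' + (q(x)/x^2) y = 0:
  p(x) = 1/2,  q(x) = 2x^2 - x - 3.
Indicial equation: r(r-1) + (1/2) r + (-3) = 0 -> roots r_1 = 2, r_2 = -3/2.
Take r = r_1 = 2. Let y(x) = x^r sum_{n>=0} a_n x^n with a_0 = 1.
Substitute y = x^r sum a_n x^n and match x^{r+n}. The recurrence is
  D(n) a_n - 1 a_{n-1} + 2 a_{n-2} = 0,  where D(n) = (r+n)(r+n-1) + (1/2)(r+n) + (-3).
  a_n = [1 a_{n-1} - 2 a_{n-2}] / D(n).
Since the indicial polynomial factors as (r - r_1)(r - r_2), D(n) = (r_1 + n - r_1)(r_1 + n - r_2) = n(n + 7/2).
Evaluating step by step (a_0 = 1):
  n = 1: D(1) = 1(1 + 7/2) = 9/2; numerator = 1(1) = 1; a_1 = (1)/(9/2) = 2/9
  n = 2: D(2) = 2(2 + 7/2) = 11; numerator = 1(2/9) - 2(1) = -16/9; a_2 = (-16/9)/(11) = -16/99
  n = 3: D(3) = 3(3 + 7/2) = 39/2; numerator = 1(-16/99) - 2(2/9) = -20/33; a_3 = (-20/33)/(39/2) = -40/1287
  n = 4: D(4) = 4(4 + 7/2) = 30; numerator = 1(-40/1287) - 2(-16/99) = 376/1287; a_4 = (376/1287)/(30) = 188/19305

r = 2; a_0 = 1; a_1 = 2/9; a_2 = -16/99; a_3 = -40/1287; a_4 = 188/19305


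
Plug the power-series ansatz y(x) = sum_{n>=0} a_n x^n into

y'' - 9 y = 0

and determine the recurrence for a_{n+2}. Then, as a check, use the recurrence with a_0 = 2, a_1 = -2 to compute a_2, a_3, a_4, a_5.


Substitute y = sum_n a_n x^n into y'' + (const) y = 0.
y''(x) = sum_{n>=0} (n+2)(n+1) a_{n+2} x^n.
The ODE becomes sum_n [(n+2)(n+1) a_{n+2} - 9 a_n] x^n = 0.
Setting each coefficient to zero gives the recurrence:
  (n+2)(n+1) a_{n+2} - 9 a_n = 0,
  a_{n+2} = 9 / ((n+1)(n+2)) a_n.

Check with a_0 = 2, a_1 = -2 (apply the recurrence for n = 0, 1, 2, 3): a_0 = 2, a_1 = -2, a_2 = 9, a_3 = -3, a_4 = 27/4, a_5 = -27/20.

a_{n+2} = 9/((n+1)(n+2)) * a_n; check: a_0 = 2, a_1 = -2, a_2 = 9, a_3 = -3, a_4 = 27/4, a_5 = -27/20


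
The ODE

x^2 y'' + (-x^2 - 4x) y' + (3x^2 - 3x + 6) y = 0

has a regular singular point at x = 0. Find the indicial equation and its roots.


Divide by x^2 to reach normal form y'' + P_1(x) y' + P_2(x) y = 0 with P_1(x) = -1 - 4/x and P_2(x) = 3 - 3/x + 6/x^2.
x = 0 is a singular point because the y'-coefficient -1 - 4/x has a pole at x = 0 and the y-coefficient 3 - 3/x + 6/x^2 has a pole at x = 0.
It is a regular singular point because x P_1(x) = p(x) = -x - 4 and x^2 P_2(x) = q(x) = 3x^2 - 3x + 6 are polynomials, hence analytic at x = 0.
p(0) = -4,  q(0) = 6.
Indicial equation: r(r-1) + p(0) r + q(0) = 0, i.e. r^2 + (p(0) - 1) r + q(0) = 0, i.e. r^2 - 5 r + 6 = 0.
Discriminant: (-5)^2 - 4(6) = 1, so r = (5 ± 1)/2.
Solving: r_1 = 3, r_2 = 2.

indicial: r^2 - 5 r + 6 = 0; roots r_1 = 3, r_2 = 2


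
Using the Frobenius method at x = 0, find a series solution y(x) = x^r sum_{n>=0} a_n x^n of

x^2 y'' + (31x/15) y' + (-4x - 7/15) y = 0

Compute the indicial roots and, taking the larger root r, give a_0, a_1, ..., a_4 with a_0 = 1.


Write in Frobenius form y'' + (p(x)/x) y' + (q(x)/x^2) y = 0:
  p(x) = 31/15,  q(x) = -4x - 7/15.
Indicial equation: r(r-1) + (31/15) r + (-7/15) = 0 -> roots r_1 = 1/3, r_2 = -7/5.
Take r = r_1 = 1/3. Let y(x) = x^r sum_{n>=0} a_n x^n with a_0 = 1.
Substitute y = x^r sum a_n x^n and match x^{r+n}. The recurrence is
  D(n) a_n - 4 a_{n-1} = 0,  where D(n) = (r+n)(r+n-1) + (31/15)(r+n) + (-7/15).
  a_n = 4 / D(n) * a_{n-1}.
Since the indicial polynomial factors as (r - r_1)(r - r_2), D(n) = (r_1 + n - r_1)(r_1 + n - r_2) = n(n + 26/15).
Evaluating step by step (a_0 = 1):
  n = 1: D(1) = 1(1 + 26/15) = 41/15; numerator = 4(1) = 4; a_1 = (4)/(41/15) = 60/41
  n = 2: D(2) = 2(2 + 26/15) = 112/15; numerator = 4(60/41) = 240/41; a_2 = (240/41)/(112/15) = 225/287
  n = 3: D(3) = 3(3 + 26/15) = 71/5; numerator = 4(225/287) = 900/287; a_3 = (900/287)/(71/5) = 4500/20377
  n = 4: D(4) = 4(4 + 26/15) = 344/15; numerator = 4(4500/20377) = 18000/20377; a_4 = (18000/20377)/(344/15) = 33750/876211

r = 1/3; a_0 = 1; a_1 = 60/41; a_2 = 225/287; a_3 = 4500/20377; a_4 = 33750/876211


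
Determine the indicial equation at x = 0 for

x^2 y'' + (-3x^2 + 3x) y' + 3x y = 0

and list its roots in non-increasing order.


Divide by x^2 to reach normal form y'' + P_1(x) y' + P_2(x) y = 0 with P_1(x) = -3 + 3/x and P_2(x) = 3/x.
x = 0 is a singular point because the y'-coefficient -3 + 3/x has a pole at x = 0 and the y-coefficient 3/x has a pole at x = 0.
It is a regular singular point because x P_1(x) = p(x) = 3 - 3x and x^2 P_2(x) = q(x) = 3x are polynomials, hence analytic at x = 0.
p(0) = 3,  q(0) = 0.
Indicial equation: r(r-1) + p(0) r + q(0) = 0, i.e. r^2 + (p(0) - 1) r + q(0) = 0, i.e. r^2 + 2 r = 0.
Discriminant: (2)^2 - 4(0) = 4, so r = (-2 ± 2)/2.
Solving: r_1 = 0, r_2 = -2.

indicial: r^2 + 2 r = 0; roots r_1 = 0, r_2 = -2


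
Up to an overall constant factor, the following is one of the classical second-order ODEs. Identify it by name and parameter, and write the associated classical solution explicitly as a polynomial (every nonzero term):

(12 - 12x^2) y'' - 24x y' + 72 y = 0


All three coefficients share the factor 12; dividing through by 12 gives  (1 - x^2) y'' - 2x y' + 6 y = 0.
This matches the Legendre equation (1 - x^2) y'' - 2x y' + n(n+1) y = 0 (note the -2x y' term) with n(n+1) = 6, so n = 2; the polynomial solution is P_2(x).
With y = sum_k a_k x^k, matching x^k gives (k+2)(k+1) a_{k+2} = [k(k+1) - n(n+1)] a_k = (k - 2)(k + 3) a_k. The right side vanishes at k = 2, so the series with the parity of 2 terminates at degree 2.
Standard normalization (P_n(1) = 1): leading coefficient (2n)!/(2^n (n!)^2) = 24/(4*4) = 3/2, so a_2 = 3/2. Work downward with a_k = (k+1)(k+2) a_{k+2} / ((k - 2)(k + 3)):
  a_0 = (1)(2)(3/2) / ((0 - 2)(0 + 3)) = 3/(-6) = -1/2
Hence P_2(x) = 3 x^2/2 - 1/2.

P_2(x); series = 3 x^2/2 - 1/2


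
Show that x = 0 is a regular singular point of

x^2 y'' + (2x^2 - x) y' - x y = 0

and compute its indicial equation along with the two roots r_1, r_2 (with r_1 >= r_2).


Divide by x^2 to reach normal form y'' + P_1(x) y' + P_2(x) y = 0 with P_1(x) = 2 - 1/x and P_2(x) = -1/x.
x = 0 is a singular point because the y'-coefficient 2 - 1/x has a pole at x = 0 and the y-coefficient -1/x has a pole at x = 0.
It is a regular singular point because x P_1(x) = p(x) = 2x - 1 and x^2 P_2(x) = q(x) = -x are polynomials, hence analytic at x = 0.
p(0) = -1,  q(0) = 0.
Indicial equation: r(r-1) + p(0) r + q(0) = 0, i.e. r^2 + (p(0) - 1) r + q(0) = 0, i.e. r^2 - 2 r = 0.
Discriminant: (-2)^2 - 4(0) = 4, so r = (2 ± 2)/2.
Solving: r_1 = 2, r_2 = 0.

indicial: r^2 - 2 r = 0; roots r_1 = 2, r_2 = 0


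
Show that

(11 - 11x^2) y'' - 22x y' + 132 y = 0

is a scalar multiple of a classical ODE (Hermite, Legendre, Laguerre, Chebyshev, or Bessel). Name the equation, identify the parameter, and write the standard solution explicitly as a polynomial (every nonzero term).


All three coefficients share the factor 11; dividing through by 11 gives  (1 - x^2) y'' - 2x y' + 12 y = 0.
This matches the Legendre equation (1 - x^2) y'' - 2x y' + n(n+1) y = 0 (note the -2x y' term) with n(n+1) = 12, so n = 3; the polynomial solution is P_3(x).
With y = sum_k a_k x^k, matching x^k gives (k+2)(k+1) a_{k+2} = [k(k+1) - n(n+1)] a_k = (k - 3)(k + 4) a_k. The right side vanishes at k = 3, so the series with the parity of 3 terminates at degree 3.
Standard normalization (P_n(1) = 1): leading coefficient (2n)!/(2^n (n!)^2) = 720/(8*36) = 5/2, so a_3 = 5/2. Work downward with a_k = (k+1)(k+2) a_{k+2} / ((k - 3)(k + 4)):
  a_1 = (2)(3)(5/2) / ((1 - 3)(1 + 4)) = 15/(-10) = -3/2
Hence P_3(x) = 5 x^3/2 - 3 x/2.

P_3(x); series = 5 x^3/2 - 3 x/2


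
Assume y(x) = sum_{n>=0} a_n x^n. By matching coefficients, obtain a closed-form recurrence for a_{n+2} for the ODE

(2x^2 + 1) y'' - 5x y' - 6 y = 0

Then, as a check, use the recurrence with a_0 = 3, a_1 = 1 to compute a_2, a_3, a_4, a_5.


Substitute y = sum_n a_n x^n.
(1 + 2 x^2) y'' contributes (n+2)(n+1) a_{n+2} + 2 n(n-1) a_n at x^n.
-5 x y'(x) contributes -5 n a_n at x^n.
-6 y(x) contributes -6 a_n at x^n.
Matching x^n: (n+2)(n+1) a_{n+2} + (2 n(n-1) - 5 n - 6) a_n = 0.
Thus a_{n+2} = (-2 n(n-1) + 5 n + 6) / ((n+1)(n+2)) * a_n.

Check with a_0 = 3, a_1 = 1 (apply the recurrence for n = 0, 1, 2, 3): a_0 = 3, a_1 = 1, a_2 = 9, a_3 = 11/6, a_4 = 9, a_5 = 33/40.

a_(n+2) = (-2 n(n-1) + 5 n + 6) / ((n+1)(n+2)) * a_n; check: a_0 = 3, a_1 = 1, a_2 = 9, a_3 = 11/6, a_4 = 9, a_5 = 33/40


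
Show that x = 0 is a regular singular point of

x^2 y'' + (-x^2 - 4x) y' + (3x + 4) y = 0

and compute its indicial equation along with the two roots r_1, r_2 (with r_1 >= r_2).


Divide by x^2 to reach normal form y'' + P_1(x) y' + P_2(x) y = 0 with P_1(x) = -1 - 4/x and P_2(x) = 3/x + 4/x^2.
x = 0 is a singular point because the y'-coefficient -1 - 4/x has a pole at x = 0 and the y-coefficient 3/x + 4/x^2 has a pole at x = 0.
It is a regular singular point because x P_1(x) = p(x) = -x - 4 and x^2 P_2(x) = q(x) = 3x + 4 are polynomials, hence analytic at x = 0.
p(0) = -4,  q(0) = 4.
Indicial equation: r(r-1) + p(0) r + q(0) = 0, i.e. r^2 + (p(0) - 1) r + q(0) = 0, i.e. r^2 - 5 r + 4 = 0.
Discriminant: (-5)^2 - 4(4) = 9, so r = (5 ± 3)/2.
Solving: r_1 = 4, r_2 = 1.

indicial: r^2 - 5 r + 4 = 0; roots r_1 = 4, r_2 = 1


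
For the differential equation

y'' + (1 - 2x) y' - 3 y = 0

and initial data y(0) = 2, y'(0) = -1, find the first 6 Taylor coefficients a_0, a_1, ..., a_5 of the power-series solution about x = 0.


Ansatz: y(x) = sum_{n>=0} a_n x^n, so y'(x) = sum_{n>=1} n a_n x^(n-1) and y''(x) = sum_{n>=2} n(n-1) a_n x^(n-2).
Substitute into P(x) y'' + Q(x) y' + R(x) y = 0 with P(x) = 1, Q(x) = 1 - 2x, R(x) = -3, and match powers of x.
Initial conditions: a_0 = 2, a_1 = -1.
Setting the coefficient of each power of x to zero and solving order by order (substituting the coefficients already found):
  x^0: 2 a_2 + a_1 - 3 a_0 = 0  ->  2 a_2 = -a_1 + 3 a_0 = 7  ->  a_2 = 7/2
  x^1: 6 a_3 + 2 a_2 - 5 a_1 = 0  ->  6 a_3 = -2 a_2 + 5 a_1 = -12  ->  a_3 = -2
  x^2: 12 a_4 + 3 a_3 - 7 a_2 = 0  ->  12 a_4 = -3 a_3 + 7 a_2 = 61/2  ->  a_4 = 61/24
  x^3: 20 a_5 + 4 a_4 - 9 a_3 = 0  ->  20 a_5 = -4 a_4 + 9 a_3 = -169/6  ->  a_5 = -169/120
Truncated series: y(x) = 2 - x + (7/2) x^2 - 2 x^3 + (61/24) x^4 - (169/120) x^5 + O(x^6).

a_0 = 2; a_1 = -1; a_2 = 7/2; a_3 = -2; a_4 = 61/24; a_5 = -169/120


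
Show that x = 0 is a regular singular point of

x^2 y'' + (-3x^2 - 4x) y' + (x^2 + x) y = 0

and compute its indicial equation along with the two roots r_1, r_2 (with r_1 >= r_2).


Divide by x^2 to reach normal form y'' + P_1(x) y' + P_2(x) y = 0 with P_1(x) = -3 - 4/x and P_2(x) = 1 + 1/x.
x = 0 is a singular point because the y'-coefficient -3 - 4/x has a pole at x = 0 and the y-coefficient 1 + 1/x has a pole at x = 0.
It is a regular singular point because x P_1(x) = p(x) = -3x - 4 and x^2 P_2(x) = q(x) = x^2 + x are polynomials, hence analytic at x = 0.
p(0) = -4,  q(0) = 0.
Indicial equation: r(r-1) + p(0) r + q(0) = 0, i.e. r^2 + (p(0) - 1) r + q(0) = 0, i.e. r^2 - 5 r = 0.
Discriminant: (-5)^2 - 4(0) = 25, so r = (5 ± 5)/2.
Solving: r_1 = 5, r_2 = 0.

indicial: r^2 - 5 r = 0; roots r_1 = 5, r_2 = 0


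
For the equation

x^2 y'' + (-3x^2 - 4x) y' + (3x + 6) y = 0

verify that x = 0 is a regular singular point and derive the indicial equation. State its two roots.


Divide by x^2 to reach normal form y'' + P_1(x) y' + P_2(x) y = 0 with P_1(x) = -3 - 4/x and P_2(x) = 3/x + 6/x^2.
x = 0 is a singular point because the y'-coefficient -3 - 4/x has a pole at x = 0 and the y-coefficient 3/x + 6/x^2 has a pole at x = 0.
It is a regular singular point because x P_1(x) = p(x) = -3x - 4 and x^2 P_2(x) = q(x) = 3x + 6 are polynomials, hence analytic at x = 0.
p(0) = -4,  q(0) = 6.
Indicial equation: r(r-1) + p(0) r + q(0) = 0, i.e. r^2 + (p(0) - 1) r + q(0) = 0, i.e. r^2 - 5 r + 6 = 0.
Discriminant: (-5)^2 - 4(6) = 1, so r = (5 ± 1)/2.
Solving: r_1 = 3, r_2 = 2.

indicial: r^2 - 5 r + 6 = 0; roots r_1 = 3, r_2 = 2


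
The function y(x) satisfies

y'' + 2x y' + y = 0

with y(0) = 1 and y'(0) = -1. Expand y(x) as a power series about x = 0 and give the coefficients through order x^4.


Ansatz: y(x) = sum_{n>=0} a_n x^n, so y'(x) = sum_{n>=1} n a_n x^(n-1) and y''(x) = sum_{n>=2} n(n-1) a_n x^(n-2).
Substitute into P(x) y'' + Q(x) y' + R(x) y = 0 with P(x) = 1, Q(x) = 2x, R(x) = 1, and match powers of x.
Initial conditions: a_0 = 1, a_1 = -1.
Setting the coefficient of each power of x to zero and solving order by order (substituting the coefficients already found):
  x^0: 2 a_2 + a_0 = 0  ->  2 a_2 = -a_0 = -1  ->  a_2 = -1/2
  x^1: 6 a_3 + 3 a_1 = 0  ->  6 a_3 = -3 a_1 = 3  ->  a_3 = 1/2
  x^2: 12 a_4 + 5 a_2 = 0  ->  12 a_4 = -5 a_2 = 5/2  ->  a_4 = 5/24
Truncated series: y(x) = 1 - x - (1/2) x^2 + (1/2) x^3 + (5/24) x^4 + O(x^5).

a_0 = 1; a_1 = -1; a_2 = -1/2; a_3 = 1/2; a_4 = 5/24


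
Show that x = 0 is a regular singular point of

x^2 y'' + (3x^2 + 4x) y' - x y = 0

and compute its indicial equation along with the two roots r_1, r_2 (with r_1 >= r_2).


Divide by x^2 to reach normal form y'' + P_1(x) y' + P_2(x) y = 0 with P_1(x) = 3 + 4/x and P_2(x) = -1/x.
x = 0 is a singular point because the y'-coefficient 3 + 4/x has a pole at x = 0 and the y-coefficient -1/x has a pole at x = 0.
It is a regular singular point because x P_1(x) = p(x) = 3x + 4 and x^2 P_2(x) = q(x) = -x are polynomials, hence analytic at x = 0.
p(0) = 4,  q(0) = 0.
Indicial equation: r(r-1) + p(0) r + q(0) = 0, i.e. r^2 + (p(0) - 1) r + q(0) = 0, i.e. r^2 + 3 r = 0.
Discriminant: (3)^2 - 4(0) = 9, so r = (-3 ± 3)/2.
Solving: r_1 = 0, r_2 = -3.

indicial: r^2 + 3 r = 0; roots r_1 = 0, r_2 = -3


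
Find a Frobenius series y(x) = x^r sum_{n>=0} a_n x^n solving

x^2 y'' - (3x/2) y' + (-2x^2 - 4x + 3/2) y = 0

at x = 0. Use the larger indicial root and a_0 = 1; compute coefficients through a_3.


Write in Frobenius form y'' + (p(x)/x) y' + (q(x)/x^2) y = 0:
  p(x) = -3/2,  q(x) = -2x^2 - 4x + 3/2.
Indicial equation: r(r-1) + (-3/2) r + (3/2) = 0 -> roots r_1 = 3/2, r_2 = 1.
Take r = r_1 = 3/2. Let y(x) = x^r sum_{n>=0} a_n x^n with a_0 = 1.
Substitute y = x^r sum a_n x^n and match x^{r+n}. The recurrence is
  D(n) a_n - 4 a_{n-1} - 2 a_{n-2} = 0,  where D(n) = (r+n)(r+n-1) + (-3/2)(r+n) + (3/2).
  a_n = [4 a_{n-1} + 2 a_{n-2}] / D(n).
Since the indicial polynomial factors as (r - r_1)(r - r_2), D(n) = (r_1 + n - r_1)(r_1 + n - r_2) = n(n + 1/2).
Evaluating step by step (a_0 = 1):
  n = 1: D(1) = 1(1 + 1/2) = 3/2; numerator = 4(1) = 4; a_1 = (4)/(3/2) = 8/3
  n = 2: D(2) = 2(2 + 1/2) = 5; numerator = 4(8/3) + 2(1) = 38/3; a_2 = (38/3)/(5) = 38/15
  n = 3: D(3) = 3(3 + 1/2) = 21/2; numerator = 4(38/15) + 2(8/3) = 232/15; a_3 = (232/15)/(21/2) = 464/315

r = 3/2; a_0 = 1; a_1 = 8/3; a_2 = 38/15; a_3 = 464/315


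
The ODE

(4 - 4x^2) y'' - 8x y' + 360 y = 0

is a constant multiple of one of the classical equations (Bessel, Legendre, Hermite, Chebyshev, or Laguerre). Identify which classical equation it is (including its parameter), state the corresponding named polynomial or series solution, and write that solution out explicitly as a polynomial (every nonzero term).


All three coefficients share the factor 4; dividing through by 4 gives  (1 - x^2) y'' - 2x y' + 90 y = 0.
This matches the Legendre equation (1 - x^2) y'' - 2x y' + n(n+1) y = 0 (note the -2x y' term) with n(n+1) = 90, so n = 9; the polynomial solution is P_9(x).
With y = sum_k a_k x^k, matching x^k gives (k+2)(k+1) a_{k+2} = [k(k+1) - n(n+1)] a_k = (k - 9)(k + 10) a_k. The right side vanishes at k = 9, so the series with the parity of 9 terminates at degree 9.
Standard normalization (P_n(1) = 1): leading coefficient (2n)!/(2^n (n!)^2) = 6402373705728000/(512*131681894400) = 12155/128, so a_9 = 12155/128. Work downward with a_k = (k+1)(k+2) a_{k+2} / ((k - 9)(k + 10)):
  a_7 = (8)(9)(12155/128) / ((7 - 9)(7 + 10)) = (109395/16)/(-34) = -6435/32
  a_5 = (6)(7)(-6435/32) / ((5 - 9)(5 + 10)) = (-135135/16)/(-60) = 9009/64
  a_3 = (4)(5)(9009/64) / ((3 - 9)(3 + 10)) = (45045/16)/(-78) = -1155/32
  a_1 = (2)(3)(-1155/32) / ((1 - 9)(1 + 10)) = (-3465/16)/(-88) = 315/128
Hence P_9(x) = 12155 x^9/128 - 6435 x^7/32 + 9009 x^5/64 - 1155 x^3/32 + 315 x/128.

P_9(x); series = 12155 x^9/128 - 6435 x^7/32 + 9009 x^5/64 - 1155 x^3/32 + 315 x/128


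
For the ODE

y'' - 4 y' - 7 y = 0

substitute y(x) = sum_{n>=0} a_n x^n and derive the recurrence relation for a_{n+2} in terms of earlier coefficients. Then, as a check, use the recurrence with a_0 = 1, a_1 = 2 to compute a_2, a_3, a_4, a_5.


Substitute y = sum_n a_n x^n.
y''(x) has coefficient (n+2)(n+1) a_{n+2} at x^n;
-4 y'(x) has coefficient -4 (n+1) a_{n+1} at x^n;
-7 y(x) has coefficient -7 a_n at x^n.
Matching x^n: (n+2)(n+1) a_{n+2} - 4 (n+1) a_{n+1} - 7 a_n = 0.
Thus a_{n+2} = [4 (n+1) a_{n+1} + 7 a_n] / ((n+1)(n+2)).

Check with a_0 = 1, a_1 = 2 (apply the recurrence for n = 0, 1, 2, 3): a_0 = 1, a_1 = 2, a_2 = 15/2, a_3 = 37/3, a_4 = 401/24, a_5 = 1061/60.

a_(n+2) = [4 (n+1) a_(n+1) + 7 a_n] / ((n+1)(n+2)); check: a_0 = 1, a_1 = 2, a_2 = 15/2, a_3 = 37/3, a_4 = 401/24, a_5 = 1061/60


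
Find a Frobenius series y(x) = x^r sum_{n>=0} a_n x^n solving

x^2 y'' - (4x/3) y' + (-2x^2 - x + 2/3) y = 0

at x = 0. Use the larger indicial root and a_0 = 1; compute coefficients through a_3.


Write in Frobenius form y'' + (p(x)/x) y' + (q(x)/x^2) y = 0:
  p(x) = -4/3,  q(x) = -2x^2 - x + 2/3.
Indicial equation: r(r-1) + (-4/3) r + (2/3) = 0 -> roots r_1 = 2, r_2 = 1/3.
Take r = r_1 = 2. Let y(x) = x^r sum_{n>=0} a_n x^n with a_0 = 1.
Substitute y = x^r sum a_n x^n and match x^{r+n}. The recurrence is
  D(n) a_n - 1 a_{n-1} - 2 a_{n-2} = 0,  where D(n) = (r+n)(r+n-1) + (-4/3)(r+n) + (2/3).
  a_n = [1 a_{n-1} + 2 a_{n-2}] / D(n).
Since the indicial polynomial factors as (r - r_1)(r - r_2), D(n) = (r_1 + n - r_1)(r_1 + n - r_2) = n(n + 5/3).
Evaluating step by step (a_0 = 1):
  n = 1: D(1) = 1(1 + 5/3) = 8/3; numerator = 1(1) = 1; a_1 = (1)/(8/3) = 3/8
  n = 2: D(2) = 2(2 + 5/3) = 22/3; numerator = 1(3/8) + 2(1) = 19/8; a_2 = (19/8)/(22/3) = 57/176
  n = 3: D(3) = 3(3 + 5/3) = 14; numerator = 1(57/176) + 2(3/8) = 189/176; a_3 = (189/176)/(14) = 27/352

r = 2; a_0 = 1; a_1 = 3/8; a_2 = 57/176; a_3 = 27/352


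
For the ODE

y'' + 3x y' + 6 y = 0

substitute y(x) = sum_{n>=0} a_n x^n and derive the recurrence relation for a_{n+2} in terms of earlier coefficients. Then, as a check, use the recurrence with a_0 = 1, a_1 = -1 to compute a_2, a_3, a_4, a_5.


Substitute y = sum_n a_n x^n.
y''(x) has coefficient (n+2)(n+1) a_{n+2} at x^n;
3 x y'(x) has coefficient 3 n a_n at x^n (shift);
6 y(x) has coefficient 6 a_n at x^n.
Matching x^n: (n+2)(n+1) a_{n+2} + (3n + 6) a_n = 0.
Thus a_{n+2} = (-3n - 6) / ((n+1)(n+2)) * a_n.

Check with a_0 = 1, a_1 = -1 (apply the recurrence for n = 0, 1, 2, 3): a_0 = 1, a_1 = -1, a_2 = -3, a_3 = 3/2, a_4 = 3, a_5 = -9/8.

a_(n+2) = (-3n - 6) / ((n+1)(n+2)) * a_n; check: a_0 = 1, a_1 = -1, a_2 = -3, a_3 = 3/2, a_4 = 3, a_5 = -9/8


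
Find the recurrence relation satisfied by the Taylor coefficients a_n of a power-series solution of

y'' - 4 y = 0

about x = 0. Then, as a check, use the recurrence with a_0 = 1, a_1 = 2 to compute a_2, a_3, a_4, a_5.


Substitute y = sum_n a_n x^n into y'' + (const) y = 0.
y''(x) = sum_{n>=0} (n+2)(n+1) a_{n+2} x^n.
The ODE becomes sum_n [(n+2)(n+1) a_{n+2} - 4 a_n] x^n = 0.
Setting each coefficient to zero gives the recurrence:
  (n+2)(n+1) a_{n+2} - 4 a_n = 0,
  a_{n+2} = 4 / ((n+1)(n+2)) a_n.

Check with a_0 = 1, a_1 = 2 (apply the recurrence for n = 0, 1, 2, 3): a_0 = 1, a_1 = 2, a_2 = 2, a_3 = 4/3, a_4 = 2/3, a_5 = 4/15.

a_{n+2} = 4/((n+1)(n+2)) * a_n; check: a_0 = 1, a_1 = 2, a_2 = 2, a_3 = 4/3, a_4 = 2/3, a_5 = 4/15


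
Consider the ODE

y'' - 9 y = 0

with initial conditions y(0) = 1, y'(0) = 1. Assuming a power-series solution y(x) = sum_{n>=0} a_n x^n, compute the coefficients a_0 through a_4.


Ansatz: y(x) = sum_{n>=0} a_n x^n, so y'(x) = sum_{n>=1} n a_n x^(n-1) and y''(x) = sum_{n>=2} n(n-1) a_n x^(n-2).
Substitute into P(x) y'' + Q(x) y' + R(x) y = 0 with P(x) = 1, Q(x) = 0, R(x) = -9, and match powers of x.
Initial conditions: a_0 = 1, a_1 = 1.
Setting the coefficient of each power of x to zero and solving order by order (substituting the coefficients already found):
  x^0: 2 a_2 - 9 a_0 = 0  ->  2 a_2 = 9 a_0 = 9  ->  a_2 = 9/2
  x^1: 6 a_3 - 9 a_1 = 0  ->  6 a_3 = 9 a_1 = 9  ->  a_3 = 3/2
  x^2: 12 a_4 - 9 a_2 = 0  ->  12 a_4 = 9 a_2 = 81/2  ->  a_4 = 27/8
Truncated series: y(x) = 1 + x + (9/2) x^2 + (3/2) x^3 + (27/8) x^4 + O(x^5).

a_0 = 1; a_1 = 1; a_2 = 9/2; a_3 = 3/2; a_4 = 27/8


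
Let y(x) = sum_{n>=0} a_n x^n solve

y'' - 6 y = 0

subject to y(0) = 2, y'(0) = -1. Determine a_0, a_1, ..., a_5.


Ansatz: y(x) = sum_{n>=0} a_n x^n, so y'(x) = sum_{n>=1} n a_n x^(n-1) and y''(x) = sum_{n>=2} n(n-1) a_n x^(n-2).
Substitute into P(x) y'' + Q(x) y' + R(x) y = 0 with P(x) = 1, Q(x) = 0, R(x) = -6, and match powers of x.
Initial conditions: a_0 = 2, a_1 = -1.
Setting the coefficient of each power of x to zero and solving order by order (substituting the coefficients already found):
  x^0: 2 a_2 - 6 a_0 = 0  ->  2 a_2 = 6 a_0 = 12  ->  a_2 = 6
  x^1: 6 a_3 - 6 a_1 = 0  ->  6 a_3 = 6 a_1 = -6  ->  a_3 = -1
  x^2: 12 a_4 - 6 a_2 = 0  ->  12 a_4 = 6 a_2 = 36  ->  a_4 = 3
  x^3: 20 a_5 - 6 a_3 = 0  ->  20 a_5 = 6 a_3 = -6  ->  a_5 = -3/10
Truncated series: y(x) = 2 - x + 6 x^2 - x^3 + 3 x^4 - (3/10) x^5 + O(x^6).

a_0 = 2; a_1 = -1; a_2 = 6; a_3 = -1; a_4 = 3; a_5 = -3/10


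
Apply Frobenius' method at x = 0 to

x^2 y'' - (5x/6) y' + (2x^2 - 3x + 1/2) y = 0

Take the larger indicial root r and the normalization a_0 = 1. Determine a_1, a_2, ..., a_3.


Write in Frobenius form y'' + (p(x)/x) y' + (q(x)/x^2) y = 0:
  p(x) = -5/6,  q(x) = 2x^2 - 3x + 1/2.
Indicial equation: r(r-1) + (-5/6) r + (1/2) = 0 -> roots r_1 = 3/2, r_2 = 1/3.
Take r = r_1 = 3/2. Let y(x) = x^r sum_{n>=0} a_n x^n with a_0 = 1.
Substitute y = x^r sum a_n x^n and match x^{r+n}. The recurrence is
  D(n) a_n - 3 a_{n-1} + 2 a_{n-2} = 0,  where D(n) = (r+n)(r+n-1) + (-5/6)(r+n) + (1/2).
  a_n = [3 a_{n-1} - 2 a_{n-2}] / D(n).
Since the indicial polynomial factors as (r - r_1)(r - r_2), D(n) = (r_1 + n - r_1)(r_1 + n - r_2) = n(n + 7/6).
Evaluating step by step (a_0 = 1):
  n = 1: D(1) = 1(1 + 7/6) = 13/6; numerator = 3(1) = 3; a_1 = (3)/(13/6) = 18/13
  n = 2: D(2) = 2(2 + 7/6) = 19/3; numerator = 3(18/13) - 2(1) = 28/13; a_2 = (28/13)/(19/3) = 84/247
  n = 3: D(3) = 3(3 + 7/6) = 25/2; numerator = 3(84/247) - 2(18/13) = -432/247; a_3 = (-432/247)/(25/2) = -864/6175

r = 3/2; a_0 = 1; a_1 = 18/13; a_2 = 84/247; a_3 = -864/6175


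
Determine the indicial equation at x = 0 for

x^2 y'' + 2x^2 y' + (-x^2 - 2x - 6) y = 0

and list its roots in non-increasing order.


Divide by x^2 to reach normal form y'' + P_1(x) y' + P_2(x) y = 0 with P_1(x) = 2 and P_2(x) = -1 - 2/x - 6/x^2.
x = 0 is a singular point because the y-coefficient -1 - 2/x - 6/x^2 has a pole at x = 0.
It is a regular singular point because x P_1(x) = p(x) = 2x and x^2 P_2(x) = q(x) = -x^2 - 2x - 6 are polynomials, hence analytic at x = 0.
p(0) = 0,  q(0) = -6.
Indicial equation: r(r-1) + p(0) r + q(0) = 0, i.e. r^2 + (p(0) - 1) r + q(0) = 0, i.e. r^2 - 1 r - 6 = 0.
Discriminant: (-1)^2 - 4(-6) = 25, so r = (1 ± 5)/2.
Solving: r_1 = 3, r_2 = -2.

indicial: r^2 - 1 r - 6 = 0; roots r_1 = 3, r_2 = -2


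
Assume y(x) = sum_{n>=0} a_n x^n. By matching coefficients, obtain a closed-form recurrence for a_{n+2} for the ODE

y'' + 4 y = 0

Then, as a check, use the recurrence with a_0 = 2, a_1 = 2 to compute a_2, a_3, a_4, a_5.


Substitute y = sum_n a_n x^n into y'' + (const) y = 0.
y''(x) = sum_{n>=0} (n+2)(n+1) a_{n+2} x^n.
The ODE becomes sum_n [(n+2)(n+1) a_{n+2} + 4 a_n] x^n = 0.
Setting each coefficient to zero gives the recurrence:
  (n+2)(n+1) a_{n+2} + 4 a_n = 0,
  a_{n+2} = -4 / ((n+1)(n+2)) a_n.

Check with a_0 = 2, a_1 = 2 (apply the recurrence for n = 0, 1, 2, 3): a_0 = 2, a_1 = 2, a_2 = -4, a_3 = -4/3, a_4 = 4/3, a_5 = 4/15.

a_{n+2} = -4/((n+1)(n+2)) * a_n; check: a_0 = 2, a_1 = 2, a_2 = -4, a_3 = -4/3, a_4 = 4/3, a_5 = 4/15


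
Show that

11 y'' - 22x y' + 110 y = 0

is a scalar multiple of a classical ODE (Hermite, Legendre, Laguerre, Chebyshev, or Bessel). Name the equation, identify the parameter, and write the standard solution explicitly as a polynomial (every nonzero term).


All three coefficients share the factor 11; dividing through by 11 gives  y'' - 2x y' + 10 y = 0.
This matches the Hermite equation y'' - 2x y' + 2n y = 0 with 2n = 10, so n = 5; the polynomial solution is H_5(x).
With y = sum_k a_k x^k, matching x^k gives (k+2)(k+1) a_{k+2} = 2(k - n) a_k = 2(k - 5) a_k. The right side vanishes at k = 5, so the series with the parity of 5 terminates at degree 5.
Standard normalization: leading coefficient of H_n is 2^n, so a_5 = 2^5 = 32. Work downward with a_k = (k+1)(k+2) a_{k+2} / (2(k - n)):
  a_3 = (4)(5)(32) / (2(3 - 5)) = 640/(-4) = -160
  a_1 = (2)(3)(-160) / (2(1 - 5)) = -960/(-8) = 120
Hence H_5(x) = 32 x^5 - 160 x^3 + 120 x.

H_5(x); series = 32 x^5 - 160 x^3 + 120 x


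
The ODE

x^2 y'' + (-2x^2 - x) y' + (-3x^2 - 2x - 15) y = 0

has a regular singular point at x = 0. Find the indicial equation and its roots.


Divide by x^2 to reach normal form y'' + P_1(x) y' + P_2(x) y = 0 with P_1(x) = -2 - 1/x and P_2(x) = -3 - 2/x - 15/x^2.
x = 0 is a singular point because the y'-coefficient -2 - 1/x has a pole at x = 0 and the y-coefficient -3 - 2/x - 15/x^2 has a pole at x = 0.
It is a regular singular point because x P_1(x) = p(x) = -2x - 1 and x^2 P_2(x) = q(x) = -3x^2 - 2x - 15 are polynomials, hence analytic at x = 0.
p(0) = -1,  q(0) = -15.
Indicial equation: r(r-1) + p(0) r + q(0) = 0, i.e. r^2 + (p(0) - 1) r + q(0) = 0, i.e. r^2 - 2 r - 15 = 0.
Discriminant: (-2)^2 - 4(-15) = 64, so r = (2 ± 8)/2.
Solving: r_1 = 5, r_2 = -3.

indicial: r^2 - 2 r - 15 = 0; roots r_1 = 5, r_2 = -3


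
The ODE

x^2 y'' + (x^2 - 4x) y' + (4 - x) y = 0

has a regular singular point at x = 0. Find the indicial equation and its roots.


Divide by x^2 to reach normal form y'' + P_1(x) y' + P_2(x) y = 0 with P_1(x) = 1 - 4/x and P_2(x) = -1/x + 4/x^2.
x = 0 is a singular point because the y'-coefficient 1 - 4/x has a pole at x = 0 and the y-coefficient -1/x + 4/x^2 has a pole at x = 0.
It is a regular singular point because x P_1(x) = p(x) = x - 4 and x^2 P_2(x) = q(x) = 4 - x are polynomials, hence analytic at x = 0.
p(0) = -4,  q(0) = 4.
Indicial equation: r(r-1) + p(0) r + q(0) = 0, i.e. r^2 + (p(0) - 1) r + q(0) = 0, i.e. r^2 - 5 r + 4 = 0.
Discriminant: (-5)^2 - 4(4) = 9, so r = (5 ± 3)/2.
Solving: r_1 = 4, r_2 = 1.

indicial: r^2 - 5 r + 4 = 0; roots r_1 = 4, r_2 = 1


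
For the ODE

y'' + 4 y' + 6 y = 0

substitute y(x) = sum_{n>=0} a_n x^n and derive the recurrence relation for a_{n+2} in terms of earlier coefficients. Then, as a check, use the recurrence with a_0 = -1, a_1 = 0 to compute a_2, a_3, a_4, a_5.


Substitute y = sum_n a_n x^n.
y''(x) has coefficient (n+2)(n+1) a_{n+2} at x^n;
4 y'(x) has coefficient 4 (n+1) a_{n+1} at x^n;
6 y(x) has coefficient 6 a_n at x^n.
Matching x^n: (n+2)(n+1) a_{n+2} + 4 (n+1) a_{n+1} + 6 a_n = 0.
Thus a_{n+2} = [-4 (n+1) a_{n+1} - 6 a_n] / ((n+1)(n+2)).

Check with a_0 = -1, a_1 = 0 (apply the recurrence for n = 0, 1, 2, 3): a_0 = -1, a_1 = 0, a_2 = 3, a_3 = -4, a_4 = 5/2, a_5 = -4/5.

a_(n+2) = [-4 (n+1) a_(n+1) - 6 a_n] / ((n+1)(n+2)); check: a_0 = -1, a_1 = 0, a_2 = 3, a_3 = -4, a_4 = 5/2, a_5 = -4/5


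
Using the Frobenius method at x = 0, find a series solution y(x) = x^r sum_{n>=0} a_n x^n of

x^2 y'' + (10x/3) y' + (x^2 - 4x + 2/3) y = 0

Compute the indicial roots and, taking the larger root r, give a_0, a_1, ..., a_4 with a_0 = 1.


Write in Frobenius form y'' + (p(x)/x) y' + (q(x)/x^2) y = 0:
  p(x) = 10/3,  q(x) = x^2 - 4x + 2/3.
Indicial equation: r(r-1) + (10/3) r + (2/3) = 0 -> roots r_1 = -1/3, r_2 = -2.
Take r = r_1 = -1/3. Let y(x) = x^r sum_{n>=0} a_n x^n with a_0 = 1.
Substitute y = x^r sum a_n x^n and match x^{r+n}. The recurrence is
  D(n) a_n - 4 a_{n-1} + 1 a_{n-2} = 0,  where D(n) = (r+n)(r+n-1) + (10/3)(r+n) + (2/3).
  a_n = [4 a_{n-1} - 1 a_{n-2}] / D(n).
Since the indicial polynomial factors as (r - r_1)(r - r_2), D(n) = (r_1 + n - r_1)(r_1 + n - r_2) = n(n + 5/3).
Evaluating step by step (a_0 = 1):
  n = 1: D(1) = 1(1 + 5/3) = 8/3; numerator = 4(1) = 4; a_1 = (4)/(8/3) = 3/2
  n = 2: D(2) = 2(2 + 5/3) = 22/3; numerator = 4(3/2) - 1(1) = 5; a_2 = (5)/(22/3) = 15/22
  n = 3: D(3) = 3(3 + 5/3) = 14; numerator = 4(15/22) - 1(3/2) = 27/22; a_3 = (27/22)/(14) = 27/308
  n = 4: D(4) = 4(4 + 5/3) = 68/3; numerator = 4(27/308) - 1(15/22) = -51/154; a_4 = (-51/154)/(68/3) = -9/616

r = -1/3; a_0 = 1; a_1 = 3/2; a_2 = 15/22; a_3 = 27/308; a_4 = -9/616


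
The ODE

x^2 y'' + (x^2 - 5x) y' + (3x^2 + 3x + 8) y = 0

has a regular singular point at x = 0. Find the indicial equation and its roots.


Divide by x^2 to reach normal form y'' + P_1(x) y' + P_2(x) y = 0 with P_1(x) = 1 - 5/x and P_2(x) = 3 + 3/x + 8/x^2.
x = 0 is a singular point because the y'-coefficient 1 - 5/x has a pole at x = 0 and the y-coefficient 3 + 3/x + 8/x^2 has a pole at x = 0.
It is a regular singular point because x P_1(x) = p(x) = x - 5 and x^2 P_2(x) = q(x) = 3x^2 + 3x + 8 are polynomials, hence analytic at x = 0.
p(0) = -5,  q(0) = 8.
Indicial equation: r(r-1) + p(0) r + q(0) = 0, i.e. r^2 + (p(0) - 1) r + q(0) = 0, i.e. r^2 - 6 r + 8 = 0.
Discriminant: (-6)^2 - 4(8) = 4, so r = (6 ± 2)/2.
Solving: r_1 = 4, r_2 = 2.

indicial: r^2 - 6 r + 8 = 0; roots r_1 = 4, r_2 = 2


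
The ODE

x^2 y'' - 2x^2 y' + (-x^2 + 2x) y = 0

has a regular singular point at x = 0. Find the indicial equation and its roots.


Divide by x^2 to reach normal form y'' + P_1(x) y' + P_2(x) y = 0 with P_1(x) = -2 and P_2(x) = -1 + 2/x.
x = 0 is a singular point because the y-coefficient -1 + 2/x has a pole at x = 0.
It is a regular singular point because x P_1(x) = p(x) = -2x and x^2 P_2(x) = q(x) = -x^2 + 2x are polynomials, hence analytic at x = 0.
p(0) = 0,  q(0) = 0.
Indicial equation: r(r-1) + p(0) r + q(0) = 0, i.e. r^2 + (p(0) - 1) r + q(0) = 0, i.e. r^2 - 1 r = 0.
Discriminant: (-1)^2 - 4(0) = 1, so r = (1 ± 1)/2.
Solving: r_1 = 1, r_2 = 0.

indicial: r^2 - 1 r = 0; roots r_1 = 1, r_2 = 0


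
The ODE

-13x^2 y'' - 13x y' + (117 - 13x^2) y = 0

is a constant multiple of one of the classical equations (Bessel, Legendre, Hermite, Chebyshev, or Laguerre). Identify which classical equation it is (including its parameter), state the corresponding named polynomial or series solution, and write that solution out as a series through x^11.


All three coefficients share the factor -13; dividing through by -13 gives  x^2 y'' + x y' + (x^2 - 9) y = 0.
This matches the Bessel equation x^2 y'' + x y' + (x^2 - nu^2) y = 0 with nu^2 = 9, so nu = 3; the solution bounded at x = 0 is J_3(x).
Frobenius at x = 0: indicial roots ±nu; for r = nu the recurrence k(k + 2nu) c_k = -c_{k-2} gives the standard series J_nu(x) = sum_{k>=0} (-1)^k / (k! (k+nu)!) (x/2)^(2k+nu). Evaluate the first 5 terms:
  k = 0: (-1)^0 / (0! * 3! * 2^3) x^3 = 1/(1*6*8) x^3 = (1/48) x^3
  k = 1: (-1)^1 / (1! * 4! * 2^5) x^5 = -1/(1*24*32) x^5 = (-1/768) x^5
  k = 2: (-1)^2 / (2! * 5! * 2^7) x^7 = 1/(2*120*128) x^7 = (1/30720) x^7
  k = 3: (-1)^3 / (3! * 6! * 2^9) x^9 = -1/(6*720*512) x^9 = (-1/2211840) x^9
  k = 4: (-1)^4 / (4! * 7! * 2^11) x^11 = 1/(24*5040*2048) x^11 = (1/247726080) x^11
Hence J_3(x) = x^11/247726080 - x^9/2211840 + x^7/30720 - x^5/768 + x^3/48 + ....

J_3(x); series = x^11/247726080 - x^9/2211840 + x^7/30720 - x^5/768 + x^3/48


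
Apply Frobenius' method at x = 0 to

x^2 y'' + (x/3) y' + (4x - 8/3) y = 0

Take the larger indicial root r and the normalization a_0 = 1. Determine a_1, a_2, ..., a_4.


Write in Frobenius form y'' + (p(x)/x) y' + (q(x)/x^2) y = 0:
  p(x) = 1/3,  q(x) = 4x - 8/3.
Indicial equation: r(r-1) + (1/3) r + (-8/3) = 0 -> roots r_1 = 2, r_2 = -4/3.
Take r = r_1 = 2. Let y(x) = x^r sum_{n>=0} a_n x^n with a_0 = 1.
Substitute y = x^r sum a_n x^n and match x^{r+n}. The recurrence is
  D(n) a_n + 4 a_{n-1} = 0,  where D(n) = (r+n)(r+n-1) + (1/3)(r+n) + (-8/3).
  a_n = -4 / D(n) * a_{n-1}.
Since the indicial polynomial factors as (r - r_1)(r - r_2), D(n) = (r_1 + n - r_1)(r_1 + n - r_2) = n(n + 10/3).
Evaluating step by step (a_0 = 1):
  n = 1: D(1) = 1(1 + 10/3) = 13/3; numerator = -4(1) = -4; a_1 = (-4)/(13/3) = -12/13
  n = 2: D(2) = 2(2 + 10/3) = 32/3; numerator = -4(-12/13) = 48/13; a_2 = (48/13)/(32/3) = 9/26
  n = 3: D(3) = 3(3 + 10/3) = 19; numerator = -4(9/26) = -18/13; a_3 = (-18/13)/(19) = -18/247
  n = 4: D(4) = 4(4 + 10/3) = 88/3; numerator = -4(-18/247) = 72/247; a_4 = (72/247)/(88/3) = 27/2717

r = 2; a_0 = 1; a_1 = -12/13; a_2 = 9/26; a_3 = -18/247; a_4 = 27/2717


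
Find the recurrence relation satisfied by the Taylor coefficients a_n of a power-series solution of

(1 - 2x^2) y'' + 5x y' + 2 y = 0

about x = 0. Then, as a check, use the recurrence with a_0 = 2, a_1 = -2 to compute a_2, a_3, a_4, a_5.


Substitute y = sum_n a_n x^n.
(1 - 2 x^2) y'' contributes (n+2)(n+1) a_{n+2} - 2 n(n-1) a_n at x^n.
5 x y'(x) contributes 5 n a_n at x^n.
2 y(x) contributes 2 a_n at x^n.
Matching x^n: (n+2)(n+1) a_{n+2} + (-2 n(n-1) + 5 n + 2) a_n = 0.
Thus a_{n+2} = (2 n(n-1) - 5 n - 2) / ((n+1)(n+2)) * a_n.

Check with a_0 = 2, a_1 = -2 (apply the recurrence for n = 0, 1, 2, 3): a_0 = 2, a_1 = -2, a_2 = -2, a_3 = 7/3, a_4 = 4/3, a_5 = -7/12.

a_(n+2) = (2 n(n-1) - 5 n - 2) / ((n+1)(n+2)) * a_n; check: a_0 = 2, a_1 = -2, a_2 = -2, a_3 = 7/3, a_4 = 4/3, a_5 = -7/12


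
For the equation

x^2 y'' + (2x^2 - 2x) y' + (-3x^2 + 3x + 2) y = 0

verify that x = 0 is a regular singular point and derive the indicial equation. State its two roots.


Divide by x^2 to reach normal form y'' + P_1(x) y' + P_2(x) y = 0 with P_1(x) = 2 - 2/x and P_2(x) = -3 + 3/x + 2/x^2.
x = 0 is a singular point because the y'-coefficient 2 - 2/x has a pole at x = 0 and the y-coefficient -3 + 3/x + 2/x^2 has a pole at x = 0.
It is a regular singular point because x P_1(x) = p(x) = 2x - 2 and x^2 P_2(x) = q(x) = -3x^2 + 3x + 2 are polynomials, hence analytic at x = 0.
p(0) = -2,  q(0) = 2.
Indicial equation: r(r-1) + p(0) r + q(0) = 0, i.e. r^2 + (p(0) - 1) r + q(0) = 0, i.e. r^2 - 3 r + 2 = 0.
Discriminant: (-3)^2 - 4(2) = 1, so r = (3 ± 1)/2.
Solving: r_1 = 2, r_2 = 1.

indicial: r^2 - 3 r + 2 = 0; roots r_1 = 2, r_2 = 1


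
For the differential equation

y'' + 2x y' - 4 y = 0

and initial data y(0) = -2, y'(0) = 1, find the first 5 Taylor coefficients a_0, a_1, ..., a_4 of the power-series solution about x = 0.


Ansatz: y(x) = sum_{n>=0} a_n x^n, so y'(x) = sum_{n>=1} n a_n x^(n-1) and y''(x) = sum_{n>=2} n(n-1) a_n x^(n-2).
Substitute into P(x) y'' + Q(x) y' + R(x) y = 0 with P(x) = 1, Q(x) = 2x, R(x) = -4, and match powers of x.
Initial conditions: a_0 = -2, a_1 = 1.
Setting the coefficient of each power of x to zero and solving order by order (substituting the coefficients already found):
  x^0: 2 a_2 - 4 a_0 = 0  ->  2 a_2 = 4 a_0 = -8  ->  a_2 = -4
  x^1: 6 a_3 - 2 a_1 = 0  ->  6 a_3 = 2 a_1 = 2  ->  a_3 = 1/3
  x^2: 12 a_4 = 0  ->  a_4 = 0
Truncated series: y(x) = -2 + x - 4 x^2 + (1/3) x^3 + O(x^5).

a_0 = -2; a_1 = 1; a_2 = -4; a_3 = 1/3; a_4 = 0


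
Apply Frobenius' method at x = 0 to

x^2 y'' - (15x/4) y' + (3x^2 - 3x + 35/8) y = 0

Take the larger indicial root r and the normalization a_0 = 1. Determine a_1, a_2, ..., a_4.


Write in Frobenius form y'' + (p(x)/x) y' + (q(x)/x^2) y = 0:
  p(x) = -15/4,  q(x) = 3x^2 - 3x + 35/8.
Indicial equation: r(r-1) + (-15/4) r + (35/8) = 0 -> roots r_1 = 7/2, r_2 = 5/4.
Take r = r_1 = 7/2. Let y(x) = x^r sum_{n>=0} a_n x^n with a_0 = 1.
Substitute y = x^r sum a_n x^n and match x^{r+n}. The recurrence is
  D(n) a_n - 3 a_{n-1} + 3 a_{n-2} = 0,  where D(n) = (r+n)(r+n-1) + (-15/4)(r+n) + (35/8).
  a_n = [3 a_{n-1} - 3 a_{n-2}] / D(n).
Since the indicial polynomial factors as (r - r_1)(r - r_2), D(n) = (r_1 + n - r_1)(r_1 + n - r_2) = n(n + 9/4).
Evaluating step by step (a_0 = 1):
  n = 1: D(1) = 1(1 + 9/4) = 13/4; numerator = 3(1) = 3; a_1 = (3)/(13/4) = 12/13
  n = 2: D(2) = 2(2 + 9/4) = 17/2; numerator = 3(12/13) - 3(1) = -3/13; a_2 = (-3/13)/(17/2) = -6/221
  n = 3: D(3) = 3(3 + 9/4) = 63/4; numerator = 3(-6/221) - 3(12/13) = -630/221; a_3 = (-630/221)/(63/4) = -40/221
  n = 4: D(4) = 4(4 + 9/4) = 25; numerator = 3(-40/221) - 3(-6/221) = -6/13; a_4 = (-6/13)/(25) = -6/325

r = 7/2; a_0 = 1; a_1 = 12/13; a_2 = -6/221; a_3 = -40/221; a_4 = -6/325


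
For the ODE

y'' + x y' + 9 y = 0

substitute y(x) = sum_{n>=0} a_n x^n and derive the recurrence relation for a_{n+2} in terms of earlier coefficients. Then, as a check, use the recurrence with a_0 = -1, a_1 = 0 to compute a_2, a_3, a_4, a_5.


Substitute y = sum_n a_n x^n.
y''(x) has coefficient (n+2)(n+1) a_{n+2} at x^n;
x y'(x) has coefficient n a_n at x^n (shift);
9 y(x) has coefficient 9 a_n at x^n.
Matching x^n: (n+2)(n+1) a_{n+2} + (n + 9) a_n = 0.
Thus a_{n+2} = (-n - 9) / ((n+1)(n+2)) * a_n.

Check with a_0 = -1, a_1 = 0 (apply the recurrence for n = 0, 1, 2, 3): a_0 = -1, a_1 = 0, a_2 = 9/2, a_3 = 0, a_4 = -33/8, a_5 = 0.

a_(n+2) = (-n - 9) / ((n+1)(n+2)) * a_n; check: a_0 = -1, a_1 = 0, a_2 = 9/2, a_3 = 0, a_4 = -33/8, a_5 = 0
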